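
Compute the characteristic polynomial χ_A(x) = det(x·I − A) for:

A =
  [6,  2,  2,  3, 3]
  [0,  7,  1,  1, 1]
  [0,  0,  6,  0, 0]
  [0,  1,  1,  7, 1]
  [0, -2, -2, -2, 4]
x^5 - 30*x^4 + 360*x^3 - 2160*x^2 + 6480*x - 7776

Expanding det(x·I − A) (e.g. by cofactor expansion or by noting that A is similar to its Jordan form J, which has the same characteristic polynomial as A) gives
  χ_A(x) = x^5 - 30*x^4 + 360*x^3 - 2160*x^2 + 6480*x - 7776
which factors as (x - 6)^5. The eigenvalues (with algebraic multiplicities) are λ = 6 with multiplicity 5.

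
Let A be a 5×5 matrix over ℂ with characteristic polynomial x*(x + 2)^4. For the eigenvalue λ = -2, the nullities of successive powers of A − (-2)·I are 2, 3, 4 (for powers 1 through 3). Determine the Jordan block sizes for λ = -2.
Block sizes for λ = -2: [3, 1]

From the dimensions of kernels of powers, the number of Jordan blocks of size at least j is d_j − d_{j−1} where d_j = dim ker(N^j) (with d_0 = 0). Computing the differences gives [2, 1, 1].
The number of blocks of size exactly k is (#blocks of size ≥ k) − (#blocks of size ≥ k + 1), so the partition is: 1 block(s) of size 1, 1 block(s) of size 3.
In nonincreasing order the block sizes are [3, 1].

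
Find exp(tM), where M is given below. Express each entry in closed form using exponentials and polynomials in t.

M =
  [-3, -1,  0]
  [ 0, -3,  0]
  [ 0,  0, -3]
e^{tM} =
  [exp(-3*t), -t*exp(-3*t), 0]
  [0, exp(-3*t), 0]
  [0, 0, exp(-3*t)]

Strategy: write M = P · J · P⁻¹ where J is a Jordan canonical form, so e^{tM} = P · e^{tJ} · P⁻¹, and e^{tJ} can be computed block-by-block.

M has Jordan form
J =
  [-3,  1,  0]
  [ 0, -3,  0]
  [ 0,  0, -3]
(up to reordering of blocks).

Per-block formulas:
  For a 2×2 Jordan block J_2(-3): exp(t · J_2(-3)) = e^(-3t)·(I + t·N), where N is the 2×2 nilpotent shift.
  For a 1×1 block at λ = -3: exp(t · [-3]) = [e^(-3t)].

After assembling e^{tJ} and conjugating by P, we get:

e^{tM} =
  [exp(-3*t), -t*exp(-3*t), 0]
  [0, exp(-3*t), 0]
  [0, 0, exp(-3*t)]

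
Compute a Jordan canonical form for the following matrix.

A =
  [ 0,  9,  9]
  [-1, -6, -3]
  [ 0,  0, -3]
J_2(-3) ⊕ J_1(-3)

The characteristic polynomial is
  det(x·I − A) = x^3 + 9*x^2 + 27*x + 27 = (x + 3)^3

Eigenvalues and multiplicities (the geometric multiplicity of λ is n − rank(A − λI), which equals the number of Jordan blocks for λ):
  λ = -3: algebraic multiplicity = 3, geometric multiplicity = 2

Determining the block sizes for each eigenvalue:
  λ = -3: 2 blocks summing to 3 forces exactly one block of size 2 and the rest size 1 → block sizes [2, 1]

Assembling the blocks gives a Jordan form
J =
  [-3,  1,  0]
  [ 0, -3,  0]
  [ 0,  0, -3]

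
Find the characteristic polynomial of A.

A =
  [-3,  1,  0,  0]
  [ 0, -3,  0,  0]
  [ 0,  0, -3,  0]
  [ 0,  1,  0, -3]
x^4 + 12*x^3 + 54*x^2 + 108*x + 81

Expanding det(x·I − A) (e.g. by cofactor expansion or by noting that A is similar to its Jordan form J, which has the same characteristic polynomial as A) gives
  χ_A(x) = x^4 + 12*x^3 + 54*x^2 + 108*x + 81
which factors as (x + 3)^4. The eigenvalues (with algebraic multiplicities) are λ = -3 with multiplicity 4.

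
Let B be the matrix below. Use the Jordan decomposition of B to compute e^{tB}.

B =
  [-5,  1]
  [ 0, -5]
e^{tB} =
  [exp(-5*t), t*exp(-5*t)]
  [0, exp(-5*t)]

Strategy: write B = P · J · P⁻¹ where J is a Jordan canonical form, so e^{tB} = P · e^{tJ} · P⁻¹, and e^{tJ} can be computed block-by-block.

B has Jordan form
J =
  [-5,  1]
  [ 0, -5]
(up to reordering of blocks).

Per-block formulas:
  For a 2×2 Jordan block J_2(-5): exp(t · J_2(-5)) = e^(-5t)·(I + t·N), where N is the 2×2 nilpotent shift.

After assembling e^{tJ} and conjugating by P, we get:

e^{tB} =
  [exp(-5*t), t*exp(-5*t)]
  [0, exp(-5*t)]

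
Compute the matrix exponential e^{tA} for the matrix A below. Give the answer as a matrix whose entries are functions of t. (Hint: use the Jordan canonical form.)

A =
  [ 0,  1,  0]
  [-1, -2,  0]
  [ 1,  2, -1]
e^{tA} =
  [t*exp(-t) + exp(-t), t*exp(-t), 0]
  [-t*exp(-t), -t*exp(-t) + exp(-t), 0]
  [-t^2*exp(-t)/2 + t*exp(-t), -t^2*exp(-t)/2 + 2*t*exp(-t), exp(-t)]

Strategy: write A = P · J · P⁻¹ where J is a Jordan canonical form, so e^{tA} = P · e^{tJ} · P⁻¹, and e^{tJ} can be computed block-by-block.

A has Jordan form
J =
  [-1,  1,  0]
  [ 0, -1,  1]
  [ 0,  0, -1]
(up to reordering of blocks).

Per-block formulas:
  For a 3×3 Jordan block J_3(-1): exp(t · J_3(-1)) = e^(-1t)·(I + t·N + (t^2/2)·N^2), where N is the 3×3 nilpotent shift.

After assembling e^{tJ} and conjugating by P, we get:

e^{tA} =
  [t*exp(-t) + exp(-t), t*exp(-t), 0]
  [-t*exp(-t), -t*exp(-t) + exp(-t), 0]
  [-t^2*exp(-t)/2 + t*exp(-t), -t^2*exp(-t)/2 + 2*t*exp(-t), exp(-t)]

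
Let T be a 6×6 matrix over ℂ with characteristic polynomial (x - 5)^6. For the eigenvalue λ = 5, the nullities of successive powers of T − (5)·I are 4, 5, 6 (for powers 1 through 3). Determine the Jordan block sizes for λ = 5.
Block sizes for λ = 5: [3, 1, 1, 1]

From the dimensions of kernels of powers, the number of Jordan blocks of size at least j is d_j − d_{j−1} where d_j = dim ker(N^j) (with d_0 = 0). Computing the differences gives [4, 1, 1].
The number of blocks of size exactly k is (#blocks of size ≥ k) − (#blocks of size ≥ k + 1), so the partition is: 3 block(s) of size 1, 1 block(s) of size 3.
In nonincreasing order the block sizes are [3, 1, 1, 1].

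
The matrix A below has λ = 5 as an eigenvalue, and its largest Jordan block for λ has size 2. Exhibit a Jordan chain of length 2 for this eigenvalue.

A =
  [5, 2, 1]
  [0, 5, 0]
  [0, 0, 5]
A Jordan chain for λ = 5 of length 2:
v_1 = (2, 0, 0)ᵀ
v_2 = (0, 1, 0)ᵀ

Let N = A − (5)·I. We want v_2 with N^2 v_2 = 0 but N^1 v_2 ≠ 0; then v_{j-1} := N · v_j for j = 2, …, 2.

Pick v_2 = (0, 1, 0)ᵀ.
Then v_1 = N · v_2 = (2, 0, 0)ᵀ.

Sanity check: (A − (5)·I) v_1 = (0, 0, 0)ᵀ = 0. ✓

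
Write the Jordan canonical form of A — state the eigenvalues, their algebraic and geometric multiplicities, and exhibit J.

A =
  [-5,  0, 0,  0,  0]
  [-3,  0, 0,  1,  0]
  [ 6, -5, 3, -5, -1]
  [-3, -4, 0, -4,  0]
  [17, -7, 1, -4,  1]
J_1(-5) ⊕ J_2(-2) ⊕ J_2(2)

The characteristic polynomial is
  det(x·I − A) = x^5 + 5*x^4 - 8*x^3 - 40*x^2 + 16*x + 80 = (x - 2)^2*(x + 2)^2*(x + 5)

Eigenvalues and multiplicities (the geometric multiplicity of λ is n − rank(A − λI), which equals the number of Jordan blocks for λ):
  λ = -5: algebraic multiplicity = 1, geometric multiplicity = 1
  λ = -2: algebraic multiplicity = 2, geometric multiplicity = 1
  λ = 2: algebraic multiplicity = 2, geometric multiplicity = 1

Determining the block sizes for each eigenvalue:
  λ = -5: one block (gm = 1), so the single block has size am = 1 → block sizes [1]
  λ = -2: one block (gm = 1), so the single block has size am = 2 → block sizes [2]
  λ = 2: one block (gm = 1), so the single block has size am = 2 → block sizes [2]

Assembling the blocks gives a Jordan form
J =
  [-5,  0,  0, 0, 0]
  [ 0, -2,  1, 0, 0]
  [ 0,  0, -2, 0, 0]
  [ 0,  0,  0, 2, 1]
  [ 0,  0,  0, 0, 2]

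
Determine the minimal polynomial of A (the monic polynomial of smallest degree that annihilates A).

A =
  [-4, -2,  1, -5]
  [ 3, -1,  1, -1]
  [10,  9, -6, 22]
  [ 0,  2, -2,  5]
x^4 + 6*x^3 + 12*x^2 + 10*x + 3

The characteristic polynomial is χ_A(x) = (x + 1)^3*(x + 3), so the eigenvalues are known. The minimal polynomial is
  m_A(x) = Π_λ (x − λ)^{k_λ}
where k_λ is the size of the *largest* Jordan block for λ (equivalently, the smallest k with (A − λI)^k v = 0 for every generalised eigenvector v of λ).

  λ = -3: largest Jordan block has size 1, contributing (x + 3)
  λ = -1: largest Jordan block has size 3, contributing (x + 1)^3

So m_A(x) = (x + 1)^3*(x + 3) = x^4 + 6*x^3 + 12*x^2 + 10*x + 3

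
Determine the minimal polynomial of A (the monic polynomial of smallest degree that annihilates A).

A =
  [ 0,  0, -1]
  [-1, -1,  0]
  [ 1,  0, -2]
x^3 + 3*x^2 + 3*x + 1

The characteristic polynomial is χ_A(x) = (x + 1)^3, so the eigenvalues are known. The minimal polynomial is
  m_A(x) = Π_λ (x − λ)^{k_λ}
where k_λ is the size of the *largest* Jordan block for λ (equivalently, the smallest k with (A − λI)^k v = 0 for every generalised eigenvector v of λ).

  λ = -1: largest Jordan block has size 3, contributing (x + 1)^3

So m_A(x) = (x + 1)^3 = x^3 + 3*x^2 + 3*x + 1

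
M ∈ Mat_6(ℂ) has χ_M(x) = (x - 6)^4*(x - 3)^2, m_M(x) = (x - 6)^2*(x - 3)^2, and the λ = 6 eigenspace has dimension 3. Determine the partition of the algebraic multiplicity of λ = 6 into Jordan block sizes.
Block sizes for λ = 6: [2, 1, 1]

Step 1 — from the characteristic polynomial, algebraic multiplicity of λ = 6 is 4. From dim ker(M − (6)·I) = 3, there are exactly 3 Jordan blocks for λ = 6.
Step 2 — from the minimal polynomial, the factor (x − 6)^2 tells us the largest block for λ = 6 has size 2.
Step 3 — with total size 4, 3 blocks, and largest block 2, the block sizes (in nonincreasing order) are [2, 1, 1].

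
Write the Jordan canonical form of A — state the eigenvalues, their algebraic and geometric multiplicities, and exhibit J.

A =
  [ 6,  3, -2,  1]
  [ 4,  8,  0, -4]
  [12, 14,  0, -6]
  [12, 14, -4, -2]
J_2(2) ⊕ J_1(4) ⊕ J_1(4)

The characteristic polynomial is
  det(x·I − A) = x^4 - 12*x^3 + 52*x^2 - 96*x + 64 = (x - 4)^2*(x - 2)^2

Eigenvalues and multiplicities (the geometric multiplicity of λ is n − rank(A − λI), which equals the number of Jordan blocks for λ):
  λ = 2: algebraic multiplicity = 2, geometric multiplicity = 1
  λ = 4: algebraic multiplicity = 2, geometric multiplicity = 2

Determining the block sizes for each eigenvalue:
  λ = 2: one block (gm = 1), so the single block has size am = 2 → block sizes [2]
  λ = 4: gm = am = 2, so every block has size 1 → block sizes [1, 1]

Assembling the blocks gives a Jordan form
J =
  [2, 1, 0, 0]
  [0, 2, 0, 0]
  [0, 0, 4, 0]
  [0, 0, 0, 4]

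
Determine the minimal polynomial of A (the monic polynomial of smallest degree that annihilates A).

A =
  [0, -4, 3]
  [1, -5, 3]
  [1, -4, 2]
x^2 + 2*x + 1

The characteristic polynomial is χ_A(x) = (x + 1)^3, so the eigenvalues are known. The minimal polynomial is
  m_A(x) = Π_λ (x − λ)^{k_λ}
where k_λ is the size of the *largest* Jordan block for λ (equivalently, the smallest k with (A − λI)^k v = 0 for every generalised eigenvector v of λ).

  λ = -1: largest Jordan block has size 2, contributing (x + 1)^2

So m_A(x) = (x + 1)^2 = x^2 + 2*x + 1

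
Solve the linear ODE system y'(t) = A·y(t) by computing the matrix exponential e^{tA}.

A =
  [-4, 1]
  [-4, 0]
e^{tA} =
  [-2*t*exp(-2*t) + exp(-2*t), t*exp(-2*t)]
  [-4*t*exp(-2*t), 2*t*exp(-2*t) + exp(-2*t)]

Strategy: write A = P · J · P⁻¹ where J is a Jordan canonical form, so e^{tA} = P · e^{tJ} · P⁻¹, and e^{tJ} can be computed block-by-block.

A has Jordan form
J =
  [-2,  1]
  [ 0, -2]
(up to reordering of blocks).

Per-block formulas:
  For a 2×2 Jordan block J_2(-2): exp(t · J_2(-2)) = e^(-2t)·(I + t·N), where N is the 2×2 nilpotent shift.

After assembling e^{tJ} and conjugating by P, we get:

e^{tA} =
  [-2*t*exp(-2*t) + exp(-2*t), t*exp(-2*t)]
  [-4*t*exp(-2*t), 2*t*exp(-2*t) + exp(-2*t)]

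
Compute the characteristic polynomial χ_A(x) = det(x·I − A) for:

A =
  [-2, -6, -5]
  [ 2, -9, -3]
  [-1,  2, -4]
x^3 + 15*x^2 + 75*x + 125

Expanding det(x·I − A) (e.g. by cofactor expansion or by noting that A is similar to its Jordan form J, which has the same characteristic polynomial as A) gives
  χ_A(x) = x^3 + 15*x^2 + 75*x + 125
which factors as (x + 5)^3. The eigenvalues (with algebraic multiplicities) are λ = -5 with multiplicity 3.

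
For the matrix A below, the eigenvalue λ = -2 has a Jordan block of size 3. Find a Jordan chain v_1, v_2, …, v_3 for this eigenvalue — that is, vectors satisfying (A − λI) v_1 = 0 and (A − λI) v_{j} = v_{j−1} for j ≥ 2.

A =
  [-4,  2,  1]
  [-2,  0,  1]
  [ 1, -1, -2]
A Jordan chain for λ = -2 of length 3:
v_1 = (1, 1, 0)ᵀ
v_2 = (-2, -2, 1)ᵀ
v_3 = (1, 0, 0)ᵀ

Let N = A − (-2)·I. We want v_3 with N^3 v_3 = 0 but N^2 v_3 ≠ 0; then v_{j-1} := N · v_j for j = 3, …, 2.

Pick v_3 = (1, 0, 0)ᵀ.
Then v_2 = N · v_3 = (-2, -2, 1)ᵀ.
Then v_1 = N · v_2 = (1, 1, 0)ᵀ.

Sanity check: (A − (-2)·I) v_1 = (0, 0, 0)ᵀ = 0. ✓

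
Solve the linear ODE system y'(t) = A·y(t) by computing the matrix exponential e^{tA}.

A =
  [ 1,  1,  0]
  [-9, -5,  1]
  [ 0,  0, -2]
e^{tA} =
  [3*t*exp(-2*t) + exp(-2*t), t*exp(-2*t), t^2*exp(-2*t)/2]
  [-9*t*exp(-2*t), -3*t*exp(-2*t) + exp(-2*t), -3*t^2*exp(-2*t)/2 + t*exp(-2*t)]
  [0, 0, exp(-2*t)]

Strategy: write A = P · J · P⁻¹ where J is a Jordan canonical form, so e^{tA} = P · e^{tJ} · P⁻¹, and e^{tJ} can be computed block-by-block.

A has Jordan form
J =
  [-2,  1,  0]
  [ 0, -2,  1]
  [ 0,  0, -2]
(up to reordering of blocks).

Per-block formulas:
  For a 3×3 Jordan block J_3(-2): exp(t · J_3(-2)) = e^(-2t)·(I + t·N + (t^2/2)·N^2), where N is the 3×3 nilpotent shift.

After assembling e^{tJ} and conjugating by P, we get:

e^{tA} =
  [3*t*exp(-2*t) + exp(-2*t), t*exp(-2*t), t^2*exp(-2*t)/2]
  [-9*t*exp(-2*t), -3*t*exp(-2*t) + exp(-2*t), -3*t^2*exp(-2*t)/2 + t*exp(-2*t)]
  [0, 0, exp(-2*t)]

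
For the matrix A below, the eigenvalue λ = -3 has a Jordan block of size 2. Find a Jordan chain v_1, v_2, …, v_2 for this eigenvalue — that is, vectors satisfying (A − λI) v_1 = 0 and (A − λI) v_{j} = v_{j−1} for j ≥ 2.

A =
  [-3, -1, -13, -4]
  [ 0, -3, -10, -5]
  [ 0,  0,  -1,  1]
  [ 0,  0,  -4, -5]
A Jordan chain for λ = -3 of length 2:
v_1 = (-1, 0, 0, 0)ᵀ
v_2 = (0, 1, 0, 0)ᵀ

Let N = A − (-3)·I. We want v_2 with N^2 v_2 = 0 but N^1 v_2 ≠ 0; then v_{j-1} := N · v_j for j = 2, …, 2.

Pick v_2 = (0, 1, 0, 0)ᵀ.
Then v_1 = N · v_2 = (-1, 0, 0, 0)ᵀ.

Sanity check: (A − (-3)·I) v_1 = (0, 0, 0, 0)ᵀ = 0. ✓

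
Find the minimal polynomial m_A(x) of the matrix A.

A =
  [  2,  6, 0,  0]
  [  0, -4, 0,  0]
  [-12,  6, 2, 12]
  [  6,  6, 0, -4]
x^2 + 2*x - 8

The characteristic polynomial is χ_A(x) = (x - 2)^2*(x + 4)^2, so the eigenvalues are known. The minimal polynomial is
  m_A(x) = Π_λ (x − λ)^{k_λ}
where k_λ is the size of the *largest* Jordan block for λ (equivalently, the smallest k with (A − λI)^k v = 0 for every generalised eigenvector v of λ).

  λ = -4: largest Jordan block has size 1, contributing (x + 4)
  λ = 2: largest Jordan block has size 1, contributing (x − 2)

So m_A(x) = (x - 2)*(x + 4) = x^2 + 2*x - 8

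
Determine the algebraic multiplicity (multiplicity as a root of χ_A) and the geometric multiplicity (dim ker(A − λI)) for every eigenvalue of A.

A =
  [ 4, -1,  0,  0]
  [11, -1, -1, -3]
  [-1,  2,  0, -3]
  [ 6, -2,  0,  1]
λ = 1: alg = 4, geom = 2

Step 1 — factor the characteristic polynomial to read off the algebraic multiplicities:
  χ_A(x) = (x - 1)^4

Step 2 — compute geometric multiplicities via the rank-nullity identity g(λ) = n − rank(A − λI):
  rank(A − (1)·I) = 2, so dim ker(A − (1)·I) = n − 2 = 2

Summary:
  λ = 1: algebraic multiplicity = 4, geometric multiplicity = 2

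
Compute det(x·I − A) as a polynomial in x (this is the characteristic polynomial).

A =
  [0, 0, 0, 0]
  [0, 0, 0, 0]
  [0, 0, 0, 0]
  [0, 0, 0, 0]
x^4

Expanding det(x·I − A) (e.g. by cofactor expansion or by noting that A is similar to its Jordan form J, which has the same characteristic polynomial as A) gives
  χ_A(x) = x^4
which factors as x^4. The eigenvalues (with algebraic multiplicities) are λ = 0 with multiplicity 4.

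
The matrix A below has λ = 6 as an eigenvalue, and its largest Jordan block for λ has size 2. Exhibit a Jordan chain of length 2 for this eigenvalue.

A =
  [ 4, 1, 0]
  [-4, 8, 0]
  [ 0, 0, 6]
A Jordan chain for λ = 6 of length 2:
v_1 = (-2, -4, 0)ᵀ
v_2 = (1, 0, 0)ᵀ

Let N = A − (6)·I. We want v_2 with N^2 v_2 = 0 but N^1 v_2 ≠ 0; then v_{j-1} := N · v_j for j = 2, …, 2.

Pick v_2 = (1, 0, 0)ᵀ.
Then v_1 = N · v_2 = (-2, -4, 0)ᵀ.

Sanity check: (A − (6)·I) v_1 = (0, 0, 0)ᵀ = 0. ✓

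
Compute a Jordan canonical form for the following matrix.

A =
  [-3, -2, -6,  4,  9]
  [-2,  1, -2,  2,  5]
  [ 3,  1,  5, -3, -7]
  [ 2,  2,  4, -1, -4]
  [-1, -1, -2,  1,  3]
J_3(1) ⊕ J_1(1) ⊕ J_1(1)

The characteristic polynomial is
  det(x·I − A) = x^5 - 5*x^4 + 10*x^3 - 10*x^2 + 5*x - 1 = (x - 1)^5

Eigenvalues and multiplicities (the geometric multiplicity of λ is n − rank(A − λI), which equals the number of Jordan blocks for λ):
  λ = 1: algebraic multiplicity = 5, geometric multiplicity = 3

Determining the block sizes for each eigenvalue:
  λ = 1: with am = 5 and gm = 3, the partition is not yet determined (e.g. several partitions of 5 into 3 parts exist). Let N = A − (1)·I. Computing rank(N^1) = 2, rank(N^2) = 1, rank(N^3) = 0; the number of blocks of size ≥ j is rank(N^{j−1}) − rank(N^j), giving [3, 1, 1]. So we have 1 block(s) of size 3, 2 block(s) of size 1 → block sizes [3, 1, 1]

Assembling the blocks gives a Jordan form
J =
  [1, 1, 0, 0, 0]
  [0, 1, 1, 0, 0]
  [0, 0, 1, 0, 0]
  [0, 0, 0, 1, 0]
  [0, 0, 0, 0, 1]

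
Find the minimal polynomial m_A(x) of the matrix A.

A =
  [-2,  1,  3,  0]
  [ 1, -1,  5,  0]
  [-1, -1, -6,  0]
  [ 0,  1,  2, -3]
x^3 + 9*x^2 + 27*x + 27

The characteristic polynomial is χ_A(x) = (x + 3)^4, so the eigenvalues are known. The minimal polynomial is
  m_A(x) = Π_λ (x − λ)^{k_λ}
where k_λ is the size of the *largest* Jordan block for λ (equivalently, the smallest k with (A − λI)^k v = 0 for every generalised eigenvector v of λ).

  λ = -3: largest Jordan block has size 3, contributing (x + 3)^3

So m_A(x) = (x + 3)^3 = x^3 + 9*x^2 + 27*x + 27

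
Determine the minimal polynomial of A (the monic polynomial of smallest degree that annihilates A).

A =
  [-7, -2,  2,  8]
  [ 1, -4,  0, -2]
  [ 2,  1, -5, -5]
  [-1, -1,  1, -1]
x^3 + 13*x^2 + 56*x + 80

The characteristic polynomial is χ_A(x) = (x + 4)^3*(x + 5), so the eigenvalues are known. The minimal polynomial is
  m_A(x) = Π_λ (x − λ)^{k_λ}
where k_λ is the size of the *largest* Jordan block for λ (equivalently, the smallest k with (A − λI)^k v = 0 for every generalised eigenvector v of λ).

  λ = -5: largest Jordan block has size 1, contributing (x + 5)
  λ = -4: largest Jordan block has size 2, contributing (x + 4)^2

So m_A(x) = (x + 4)^2*(x + 5) = x^3 + 13*x^2 + 56*x + 80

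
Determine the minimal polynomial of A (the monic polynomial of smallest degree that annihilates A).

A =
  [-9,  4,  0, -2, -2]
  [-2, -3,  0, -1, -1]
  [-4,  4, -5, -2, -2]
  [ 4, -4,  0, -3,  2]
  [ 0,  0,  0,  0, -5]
x^2 + 10*x + 25

The characteristic polynomial is χ_A(x) = (x + 5)^5, so the eigenvalues are known. The minimal polynomial is
  m_A(x) = Π_λ (x − λ)^{k_λ}
where k_λ is the size of the *largest* Jordan block for λ (equivalently, the smallest k with (A − λI)^k v = 0 for every generalised eigenvector v of λ).

  λ = -5: largest Jordan block has size 2, contributing (x + 5)^2

So m_A(x) = (x + 5)^2 = x^2 + 10*x + 25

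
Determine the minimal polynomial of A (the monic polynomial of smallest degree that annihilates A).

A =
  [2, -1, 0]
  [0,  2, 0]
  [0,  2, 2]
x^2 - 4*x + 4

The characteristic polynomial is χ_A(x) = (x - 2)^3, so the eigenvalues are known. The minimal polynomial is
  m_A(x) = Π_λ (x − λ)^{k_λ}
where k_λ is the size of the *largest* Jordan block for λ (equivalently, the smallest k with (A − λI)^k v = 0 for every generalised eigenvector v of λ).

  λ = 2: largest Jordan block has size 2, contributing (x − 2)^2

So m_A(x) = (x - 2)^2 = x^2 - 4*x + 4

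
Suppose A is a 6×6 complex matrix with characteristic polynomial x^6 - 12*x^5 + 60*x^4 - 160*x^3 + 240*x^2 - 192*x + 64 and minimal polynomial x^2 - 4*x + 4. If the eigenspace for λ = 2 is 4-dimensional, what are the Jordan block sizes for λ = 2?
Block sizes for λ = 2: [2, 2, 1, 1]

Step 1 — from the characteristic polynomial, algebraic multiplicity of λ = 2 is 6. From dim ker(A − (2)·I) = 4, there are exactly 4 Jordan blocks for λ = 2.
Step 2 — from the minimal polynomial, the factor (x − 2)^2 tells us the largest block for λ = 2 has size 2.
Step 3 — with total size 6, 4 blocks, and largest block 2, the block sizes (in nonincreasing order) are [2, 2, 1, 1].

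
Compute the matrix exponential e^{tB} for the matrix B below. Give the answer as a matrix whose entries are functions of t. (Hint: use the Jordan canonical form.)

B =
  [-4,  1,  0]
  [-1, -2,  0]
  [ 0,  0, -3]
e^{tB} =
  [-t*exp(-3*t) + exp(-3*t), t*exp(-3*t), 0]
  [-t*exp(-3*t), t*exp(-3*t) + exp(-3*t), 0]
  [0, 0, exp(-3*t)]

Strategy: write B = P · J · P⁻¹ where J is a Jordan canonical form, so e^{tB} = P · e^{tJ} · P⁻¹, and e^{tJ} can be computed block-by-block.

B has Jordan form
J =
  [-3,  1,  0]
  [ 0, -3,  0]
  [ 0,  0, -3]
(up to reordering of blocks).

Per-block formulas:
  For a 1×1 block at λ = -3: exp(t · [-3]) = [e^(-3t)].
  For a 2×2 Jordan block J_2(-3): exp(t · J_2(-3)) = e^(-3t)·(I + t·N), where N is the 2×2 nilpotent shift.

After assembling e^{tJ} and conjugating by P, we get:

e^{tB} =
  [-t*exp(-3*t) + exp(-3*t), t*exp(-3*t), 0]
  [-t*exp(-3*t), t*exp(-3*t) + exp(-3*t), 0]
  [0, 0, exp(-3*t)]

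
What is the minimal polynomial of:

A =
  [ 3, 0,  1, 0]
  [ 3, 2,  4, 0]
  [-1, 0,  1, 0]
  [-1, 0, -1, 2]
x^3 - 6*x^2 + 12*x - 8

The characteristic polynomial is χ_A(x) = (x - 2)^4, so the eigenvalues are known. The minimal polynomial is
  m_A(x) = Π_λ (x − λ)^{k_λ}
where k_λ is the size of the *largest* Jordan block for λ (equivalently, the smallest k with (A − λI)^k v = 0 for every generalised eigenvector v of λ).

  λ = 2: largest Jordan block has size 3, contributing (x − 2)^3

So m_A(x) = (x - 2)^3 = x^3 - 6*x^2 + 12*x - 8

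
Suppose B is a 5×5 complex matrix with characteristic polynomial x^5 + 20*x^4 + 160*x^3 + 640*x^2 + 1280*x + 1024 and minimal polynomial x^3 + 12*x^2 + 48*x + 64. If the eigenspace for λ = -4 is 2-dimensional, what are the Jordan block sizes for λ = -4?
Block sizes for λ = -4: [3, 2]

Step 1 — from the characteristic polynomial, algebraic multiplicity of λ = -4 is 5. From dim ker(B − (-4)·I) = 2, there are exactly 2 Jordan blocks for λ = -4.
Step 2 — from the minimal polynomial, the factor (x + 4)^3 tells us the largest block for λ = -4 has size 3.
Step 3 — with total size 5, 2 blocks, and largest block 3, the block sizes (in nonincreasing order) are [3, 2].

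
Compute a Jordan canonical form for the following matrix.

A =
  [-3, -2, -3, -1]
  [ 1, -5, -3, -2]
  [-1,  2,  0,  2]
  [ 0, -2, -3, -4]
J_3(-3) ⊕ J_1(-3)

The characteristic polynomial is
  det(x·I − A) = x^4 + 12*x^3 + 54*x^2 + 108*x + 81 = (x + 3)^4

Eigenvalues and multiplicities (the geometric multiplicity of λ is n − rank(A − λI), which equals the number of Jordan blocks for λ):
  λ = -3: algebraic multiplicity = 4, geometric multiplicity = 2

Determining the block sizes for each eigenvalue:
  λ = -3: with am = 4 and gm = 2, the partition is not yet determined (e.g. several partitions of 4 into 2 parts exist). Let N = A − (-3)·I. Computing rank(N^1) = 2, rank(N^2) = 1, rank(N^3) = 0; the number of blocks of size ≥ j is rank(N^{j−1}) − rank(N^j), giving [2, 1, 1]. So we have 1 block(s) of size 3, 1 block(s) of size 1 → block sizes [3, 1]

Assembling the blocks gives a Jordan form
J =
  [-3,  1,  0,  0]
  [ 0, -3,  1,  0]
  [ 0,  0, -3,  0]
  [ 0,  0,  0, -3]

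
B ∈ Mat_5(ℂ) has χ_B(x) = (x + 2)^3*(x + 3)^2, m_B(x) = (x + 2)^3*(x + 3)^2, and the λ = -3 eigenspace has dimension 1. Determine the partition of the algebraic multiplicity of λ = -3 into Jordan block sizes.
Block sizes for λ = -3: [2]

Step 1 — from the characteristic polynomial, algebraic multiplicity of λ = -3 is 2. From dim ker(B − (-3)·I) = 1, there are exactly 1 Jordan blocks for λ = -3.
Step 2 — from the minimal polynomial, the factor (x + 3)^2 tells us the largest block for λ = -3 has size 2.
Step 3 — with total size 2, 1 blocks, and largest block 2, the block sizes (in nonincreasing order) are [2].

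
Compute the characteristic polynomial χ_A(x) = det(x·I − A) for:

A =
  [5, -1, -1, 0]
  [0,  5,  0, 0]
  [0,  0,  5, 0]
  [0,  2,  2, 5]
x^4 - 20*x^3 + 150*x^2 - 500*x + 625

Expanding det(x·I − A) (e.g. by cofactor expansion or by noting that A is similar to its Jordan form J, which has the same characteristic polynomial as A) gives
  χ_A(x) = x^4 - 20*x^3 + 150*x^2 - 500*x + 625
which factors as (x - 5)^4. The eigenvalues (with algebraic multiplicities) are λ = 5 with multiplicity 4.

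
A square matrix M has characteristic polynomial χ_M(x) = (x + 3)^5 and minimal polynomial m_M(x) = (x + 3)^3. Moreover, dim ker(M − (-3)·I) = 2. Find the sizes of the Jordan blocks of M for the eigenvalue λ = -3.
Block sizes for λ = -3: [3, 2]

Step 1 — from the characteristic polynomial, algebraic multiplicity of λ = -3 is 5. From dim ker(M − (-3)·I) = 2, there are exactly 2 Jordan blocks for λ = -3.
Step 2 — from the minimal polynomial, the factor (x + 3)^3 tells us the largest block for λ = -3 has size 3.
Step 3 — with total size 5, 2 blocks, and largest block 3, the block sizes (in nonincreasing order) are [3, 2].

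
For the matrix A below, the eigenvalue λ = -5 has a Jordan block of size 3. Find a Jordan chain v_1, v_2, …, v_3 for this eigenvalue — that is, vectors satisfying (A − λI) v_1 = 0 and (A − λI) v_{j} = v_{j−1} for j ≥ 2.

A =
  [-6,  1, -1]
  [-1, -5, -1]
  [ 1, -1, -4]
A Jordan chain for λ = -5 of length 3:
v_1 = (-1, 0, 1)ᵀ
v_2 = (-1, -1, 1)ᵀ
v_3 = (1, 0, 0)ᵀ

Let N = A − (-5)·I. We want v_3 with N^3 v_3 = 0 but N^2 v_3 ≠ 0; then v_{j-1} := N · v_j for j = 3, …, 2.

Pick v_3 = (1, 0, 0)ᵀ.
Then v_2 = N · v_3 = (-1, -1, 1)ᵀ.
Then v_1 = N · v_2 = (-1, 0, 1)ᵀ.

Sanity check: (A − (-5)·I) v_1 = (0, 0, 0)ᵀ = 0. ✓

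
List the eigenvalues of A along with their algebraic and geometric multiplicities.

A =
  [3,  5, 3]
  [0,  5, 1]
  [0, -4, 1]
λ = 3: alg = 3, geom = 1

Step 1 — factor the characteristic polynomial to read off the algebraic multiplicities:
  χ_A(x) = (x - 3)^3

Step 2 — compute geometric multiplicities via the rank-nullity identity g(λ) = n − rank(A − λI):
  rank(A − (3)·I) = 2, so dim ker(A − (3)·I) = n − 2 = 1

Summary:
  λ = 3: algebraic multiplicity = 3, geometric multiplicity = 1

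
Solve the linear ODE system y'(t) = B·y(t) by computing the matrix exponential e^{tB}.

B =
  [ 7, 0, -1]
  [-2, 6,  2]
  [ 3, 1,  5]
e^{tB} =
  [-t^2*exp(6*t) + t*exp(6*t) + exp(6*t), -t^2*exp(6*t)/2, -t*exp(6*t)]
  [2*t^2*exp(6*t) - 2*t*exp(6*t), t^2*exp(6*t) + exp(6*t), 2*t*exp(6*t)]
  [-t^2*exp(6*t) + 3*t*exp(6*t), -t^2*exp(6*t)/2 + t*exp(6*t), -t*exp(6*t) + exp(6*t)]

Strategy: write B = P · J · P⁻¹ where J is a Jordan canonical form, so e^{tB} = P · e^{tJ} · P⁻¹, and e^{tJ} can be computed block-by-block.

B has Jordan form
J =
  [6, 1, 0]
  [0, 6, 1]
  [0, 0, 6]
(up to reordering of blocks).

Per-block formulas:
  For a 3×3 Jordan block J_3(6): exp(t · J_3(6)) = e^(6t)·(I + t·N + (t^2/2)·N^2), where N is the 3×3 nilpotent shift.

After assembling e^{tJ} and conjugating by P, we get:

e^{tB} =
  [-t^2*exp(6*t) + t*exp(6*t) + exp(6*t), -t^2*exp(6*t)/2, -t*exp(6*t)]
  [2*t^2*exp(6*t) - 2*t*exp(6*t), t^2*exp(6*t) + exp(6*t), 2*t*exp(6*t)]
  [-t^2*exp(6*t) + 3*t*exp(6*t), -t^2*exp(6*t)/2 + t*exp(6*t), -t*exp(6*t) + exp(6*t)]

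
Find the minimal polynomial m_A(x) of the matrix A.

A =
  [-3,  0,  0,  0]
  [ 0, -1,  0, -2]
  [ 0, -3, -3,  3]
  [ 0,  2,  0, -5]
x^2 + 6*x + 9

The characteristic polynomial is χ_A(x) = (x + 3)^4, so the eigenvalues are known. The minimal polynomial is
  m_A(x) = Π_λ (x − λ)^{k_λ}
where k_λ is the size of the *largest* Jordan block for λ (equivalently, the smallest k with (A − λI)^k v = 0 for every generalised eigenvector v of λ).

  λ = -3: largest Jordan block has size 2, contributing (x + 3)^2

So m_A(x) = (x + 3)^2 = x^2 + 6*x + 9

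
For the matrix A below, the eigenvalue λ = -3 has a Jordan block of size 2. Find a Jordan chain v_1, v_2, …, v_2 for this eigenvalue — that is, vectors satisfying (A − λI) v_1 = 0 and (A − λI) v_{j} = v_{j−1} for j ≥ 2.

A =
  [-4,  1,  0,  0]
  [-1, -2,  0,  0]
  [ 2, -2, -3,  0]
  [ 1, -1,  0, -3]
A Jordan chain for λ = -3 of length 2:
v_1 = (-1, -1, 2, 1)ᵀ
v_2 = (1, 0, 0, 0)ᵀ

Let N = A − (-3)·I. We want v_2 with N^2 v_2 = 0 but N^1 v_2 ≠ 0; then v_{j-1} := N · v_j for j = 2, …, 2.

Pick v_2 = (1, 0, 0, 0)ᵀ.
Then v_1 = N · v_2 = (-1, -1, 2, 1)ᵀ.

Sanity check: (A − (-3)·I) v_1 = (0, 0, 0, 0)ᵀ = 0. ✓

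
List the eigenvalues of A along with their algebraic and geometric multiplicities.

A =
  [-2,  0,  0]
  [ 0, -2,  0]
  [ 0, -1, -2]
λ = -2: alg = 3, geom = 2

Step 1 — factor the characteristic polynomial to read off the algebraic multiplicities:
  χ_A(x) = (x + 2)^3

Step 2 — compute geometric multiplicities via the rank-nullity identity g(λ) = n − rank(A − λI):
  rank(A − (-2)·I) = 1, so dim ker(A − (-2)·I) = n − 1 = 2

Summary:
  λ = -2: algebraic multiplicity = 3, geometric multiplicity = 2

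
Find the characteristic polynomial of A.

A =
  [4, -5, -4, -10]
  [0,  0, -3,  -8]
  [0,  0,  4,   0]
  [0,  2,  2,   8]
x^4 - 16*x^3 + 96*x^2 - 256*x + 256

Expanding det(x·I − A) (e.g. by cofactor expansion or by noting that A is similar to its Jordan form J, which has the same characteristic polynomial as A) gives
  χ_A(x) = x^4 - 16*x^3 + 96*x^2 - 256*x + 256
which factors as (x - 4)^4. The eigenvalues (with algebraic multiplicities) are λ = 4 with multiplicity 4.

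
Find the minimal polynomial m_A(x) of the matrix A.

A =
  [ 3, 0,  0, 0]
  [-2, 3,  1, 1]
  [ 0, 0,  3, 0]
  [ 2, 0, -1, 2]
x^2 - 5*x + 6

The characteristic polynomial is χ_A(x) = (x - 3)^3*(x - 2), so the eigenvalues are known. The minimal polynomial is
  m_A(x) = Π_λ (x − λ)^{k_λ}
where k_λ is the size of the *largest* Jordan block for λ (equivalently, the smallest k with (A − λI)^k v = 0 for every generalised eigenvector v of λ).

  λ = 2: largest Jordan block has size 1, contributing (x − 2)
  λ = 3: largest Jordan block has size 1, contributing (x − 3)

So m_A(x) = (x - 3)*(x - 2) = x^2 - 5*x + 6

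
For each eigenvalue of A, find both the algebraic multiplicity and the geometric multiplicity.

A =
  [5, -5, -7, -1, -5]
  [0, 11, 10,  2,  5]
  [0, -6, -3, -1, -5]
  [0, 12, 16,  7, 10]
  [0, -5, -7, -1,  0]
λ = 0: alg = 1, geom = 1; λ = 5: alg = 4, geom = 2

Step 1 — factor the characteristic polynomial to read off the algebraic multiplicities:
  χ_A(x) = x*(x - 5)^4

Step 2 — compute geometric multiplicities via the rank-nullity identity g(λ) = n − rank(A − λI):
  rank(A − (0)·I) = 4, so dim ker(A − (0)·I) = n − 4 = 1
  rank(A − (5)·I) = 3, so dim ker(A − (5)·I) = n − 3 = 2

Summary:
  λ = 0: algebraic multiplicity = 1, geometric multiplicity = 1
  λ = 5: algebraic multiplicity = 4, geometric multiplicity = 2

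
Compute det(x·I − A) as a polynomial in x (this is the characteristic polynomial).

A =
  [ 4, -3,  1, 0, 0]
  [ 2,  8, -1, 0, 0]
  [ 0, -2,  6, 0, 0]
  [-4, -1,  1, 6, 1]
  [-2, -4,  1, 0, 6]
x^5 - 30*x^4 + 360*x^3 - 2160*x^2 + 6480*x - 7776

Expanding det(x·I − A) (e.g. by cofactor expansion or by noting that A is similar to its Jordan form J, which has the same characteristic polynomial as A) gives
  χ_A(x) = x^5 - 30*x^4 + 360*x^3 - 2160*x^2 + 6480*x - 7776
which factors as (x - 6)^5. The eigenvalues (with algebraic multiplicities) are λ = 6 with multiplicity 5.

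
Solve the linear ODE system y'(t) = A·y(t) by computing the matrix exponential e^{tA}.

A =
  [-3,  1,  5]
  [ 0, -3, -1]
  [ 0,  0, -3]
e^{tA} =
  [exp(-3*t), t*exp(-3*t), -t^2*exp(-3*t)/2 + 5*t*exp(-3*t)]
  [0, exp(-3*t), -t*exp(-3*t)]
  [0, 0, exp(-3*t)]

Strategy: write A = P · J · P⁻¹ where J is a Jordan canonical form, so e^{tA} = P · e^{tJ} · P⁻¹, and e^{tJ} can be computed block-by-block.

A has Jordan form
J =
  [-3,  1,  0]
  [ 0, -3,  1]
  [ 0,  0, -3]
(up to reordering of blocks).

Per-block formulas:
  For a 3×3 Jordan block J_3(-3): exp(t · J_3(-3)) = e^(-3t)·(I + t·N + (t^2/2)·N^2), where N is the 3×3 nilpotent shift.

After assembling e^{tJ} and conjugating by P, we get:

e^{tA} =
  [exp(-3*t), t*exp(-3*t), -t^2*exp(-3*t)/2 + 5*t*exp(-3*t)]
  [0, exp(-3*t), -t*exp(-3*t)]
  [0, 0, exp(-3*t)]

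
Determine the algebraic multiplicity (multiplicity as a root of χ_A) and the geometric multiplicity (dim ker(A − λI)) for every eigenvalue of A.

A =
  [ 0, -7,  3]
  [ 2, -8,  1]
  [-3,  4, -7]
λ = -5: alg = 3, geom = 1

Step 1 — factor the characteristic polynomial to read off the algebraic multiplicities:
  χ_A(x) = (x + 5)^3

Step 2 — compute geometric multiplicities via the rank-nullity identity g(λ) = n − rank(A − λI):
  rank(A − (-5)·I) = 2, so dim ker(A − (-5)·I) = n − 2 = 1

Summary:
  λ = -5: algebraic multiplicity = 3, geometric multiplicity = 1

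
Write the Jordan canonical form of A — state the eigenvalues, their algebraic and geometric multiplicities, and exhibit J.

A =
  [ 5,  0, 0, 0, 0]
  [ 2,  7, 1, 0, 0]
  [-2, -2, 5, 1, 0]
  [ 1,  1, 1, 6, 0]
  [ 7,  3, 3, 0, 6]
J_1(5) ⊕ J_3(6) ⊕ J_1(6)

The characteristic polynomial is
  det(x·I − A) = x^5 - 29*x^4 + 336*x^3 - 1944*x^2 + 5616*x - 6480 = (x - 6)^4*(x - 5)

Eigenvalues and multiplicities (the geometric multiplicity of λ is n − rank(A − λI), which equals the number of Jordan blocks for λ):
  λ = 5: algebraic multiplicity = 1, geometric multiplicity = 1
  λ = 6: algebraic multiplicity = 4, geometric multiplicity = 2

Determining the block sizes for each eigenvalue:
  λ = 5: one block (gm = 1), so the single block has size am = 1 → block sizes [1]
  λ = 6: with am = 4 and gm = 2, the partition is not yet determined (e.g. several partitions of 4 into 2 parts exist). Let N = A − (6)·I. Computing rank(N^1) = 3, rank(N^2) = 2, rank(N^3) = 1; the number of blocks of size ≥ j is rank(N^{j−1}) − rank(N^j), giving [2, 1, 1]. So we have 1 block(s) of size 3, 1 block(s) of size 1 → block sizes [3, 1]

Assembling the blocks gives a Jordan form
J =
  [5, 0, 0, 0, 0]
  [0, 6, 1, 0, 0]
  [0, 0, 6, 1, 0]
  [0, 0, 0, 6, 0]
  [0, 0, 0, 0, 6]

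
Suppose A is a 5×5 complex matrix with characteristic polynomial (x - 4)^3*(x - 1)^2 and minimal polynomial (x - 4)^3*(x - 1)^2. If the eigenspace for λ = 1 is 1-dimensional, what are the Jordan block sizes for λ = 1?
Block sizes for λ = 1: [2]

Step 1 — from the characteristic polynomial, algebraic multiplicity of λ = 1 is 2. From dim ker(A − (1)·I) = 1, there are exactly 1 Jordan blocks for λ = 1.
Step 2 — from the minimal polynomial, the factor (x − 1)^2 tells us the largest block for λ = 1 has size 2.
Step 3 — with total size 2, 1 blocks, and largest block 2, the block sizes (in nonincreasing order) are [2].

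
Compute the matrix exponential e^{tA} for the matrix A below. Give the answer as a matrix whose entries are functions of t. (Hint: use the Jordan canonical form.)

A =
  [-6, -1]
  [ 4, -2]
e^{tA} =
  [-2*t*exp(-4*t) + exp(-4*t), -t*exp(-4*t)]
  [4*t*exp(-4*t), 2*t*exp(-4*t) + exp(-4*t)]

Strategy: write A = P · J · P⁻¹ where J is a Jordan canonical form, so e^{tA} = P · e^{tJ} · P⁻¹, and e^{tJ} can be computed block-by-block.

A has Jordan form
J =
  [-4,  1]
  [ 0, -4]
(up to reordering of blocks).

Per-block formulas:
  For a 2×2 Jordan block J_2(-4): exp(t · J_2(-4)) = e^(-4t)·(I + t·N), where N is the 2×2 nilpotent shift.

After assembling e^{tJ} and conjugating by P, we get:

e^{tA} =
  [-2*t*exp(-4*t) + exp(-4*t), -t*exp(-4*t)]
  [4*t*exp(-4*t), 2*t*exp(-4*t) + exp(-4*t)]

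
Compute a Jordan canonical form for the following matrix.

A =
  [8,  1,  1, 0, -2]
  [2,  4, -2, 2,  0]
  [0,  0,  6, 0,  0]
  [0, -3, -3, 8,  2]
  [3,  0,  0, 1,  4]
J_2(6) ⊕ J_2(6) ⊕ J_1(6)

The characteristic polynomial is
  det(x·I − A) = x^5 - 30*x^4 + 360*x^3 - 2160*x^2 + 6480*x - 7776 = (x - 6)^5

Eigenvalues and multiplicities (the geometric multiplicity of λ is n − rank(A − λI), which equals the number of Jordan blocks for λ):
  λ = 6: algebraic multiplicity = 5, geometric multiplicity = 3

Determining the block sizes for each eigenvalue:
  λ = 6: with am = 5 and gm = 3, the partition is not yet determined (e.g. several partitions of 5 into 3 parts exist). Let N = A − (6)·I. Computing rank(N^1) = 2, rank(N^2) = 0; the number of blocks of size ≥ j is rank(N^{j−1}) − rank(N^j), giving [3, 2]. So we have 2 block(s) of size 2, 1 block(s) of size 1 → block sizes [2, 2, 1]

Assembling the blocks gives a Jordan form
J =
  [6, 1, 0, 0, 0]
  [0, 6, 0, 0, 0]
  [0, 0, 6, 1, 0]
  [0, 0, 0, 6, 0]
  [0, 0, 0, 0, 6]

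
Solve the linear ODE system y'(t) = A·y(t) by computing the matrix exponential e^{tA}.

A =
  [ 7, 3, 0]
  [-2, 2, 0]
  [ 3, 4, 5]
e^{tA} =
  [3*exp(5*t) - 2*exp(4*t), 3*exp(5*t) - 3*exp(4*t), 0]
  [-2*exp(5*t) + 2*exp(4*t), -2*exp(5*t) + 3*exp(4*t), 0]
  [t*exp(5*t) + 2*exp(5*t) - 2*exp(4*t), t*exp(5*t) + 3*exp(5*t) - 3*exp(4*t), exp(5*t)]

Strategy: write A = P · J · P⁻¹ where J is a Jordan canonical form, so e^{tA} = P · e^{tJ} · P⁻¹, and e^{tJ} can be computed block-by-block.

A has Jordan form
J =
  [4, 0, 0]
  [0, 5, 1]
  [0, 0, 5]
(up to reordering of blocks).

Per-block formulas:
  For a 1×1 block at λ = 4: exp(t · [4]) = [e^(4t)].
  For a 2×2 Jordan block J_2(5): exp(t · J_2(5)) = e^(5t)·(I + t·N), where N is the 2×2 nilpotent shift.

After assembling e^{tJ} and conjugating by P, we get:

e^{tA} =
  [3*exp(5*t) - 2*exp(4*t), 3*exp(5*t) - 3*exp(4*t), 0]
  [-2*exp(5*t) + 2*exp(4*t), -2*exp(5*t) + 3*exp(4*t), 0]
  [t*exp(5*t) + 2*exp(5*t) - 2*exp(4*t), t*exp(5*t) + 3*exp(5*t) - 3*exp(4*t), exp(5*t)]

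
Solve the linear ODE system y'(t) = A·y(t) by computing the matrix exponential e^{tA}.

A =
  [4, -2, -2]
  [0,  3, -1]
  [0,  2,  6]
e^{tA} =
  [exp(4*t), -2*exp(5*t) + 2*exp(4*t), -2*exp(5*t) + 2*exp(4*t)]
  [0, -exp(5*t) + 2*exp(4*t), -exp(5*t) + exp(4*t)]
  [0, 2*exp(5*t) - 2*exp(4*t), 2*exp(5*t) - exp(4*t)]

Strategy: write A = P · J · P⁻¹ where J is a Jordan canonical form, so e^{tA} = P · e^{tJ} · P⁻¹, and e^{tJ} can be computed block-by-block.

A has Jordan form
J =
  [4, 0, 0]
  [0, 4, 0]
  [0, 0, 5]
(up to reordering of blocks).

Per-block formulas:
  For a 1×1 block at λ = 5: exp(t · [5]) = [e^(5t)].
  For a 1×1 block at λ = 4: exp(t · [4]) = [e^(4t)].

After assembling e^{tJ} and conjugating by P, we get:

e^{tA} =
  [exp(4*t), -2*exp(5*t) + 2*exp(4*t), -2*exp(5*t) + 2*exp(4*t)]
  [0, -exp(5*t) + 2*exp(4*t), -exp(5*t) + exp(4*t)]
  [0, 2*exp(5*t) - 2*exp(4*t), 2*exp(5*t) - exp(4*t)]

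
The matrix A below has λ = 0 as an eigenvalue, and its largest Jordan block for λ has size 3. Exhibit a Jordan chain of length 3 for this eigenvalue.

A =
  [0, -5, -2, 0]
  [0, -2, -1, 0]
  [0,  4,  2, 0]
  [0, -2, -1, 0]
A Jordan chain for λ = 0 of length 3:
v_1 = (2, 0, 0, 0)ᵀ
v_2 = (-5, -2, 4, -2)ᵀ
v_3 = (0, 1, 0, 0)ᵀ

Let N = A − (0)·I. We want v_3 with N^3 v_3 = 0 but N^2 v_3 ≠ 0; then v_{j-1} := N · v_j for j = 3, …, 2.

Pick v_3 = (0, 1, 0, 0)ᵀ.
Then v_2 = N · v_3 = (-5, -2, 4, -2)ᵀ.
Then v_1 = N · v_2 = (2, 0, 0, 0)ᵀ.

Sanity check: (A − (0)·I) v_1 = (0, 0, 0, 0)ᵀ = 0. ✓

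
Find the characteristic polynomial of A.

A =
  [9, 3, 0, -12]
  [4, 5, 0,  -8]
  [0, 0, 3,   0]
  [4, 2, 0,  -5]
x^4 - 12*x^3 + 54*x^2 - 108*x + 81

Expanding det(x·I − A) (e.g. by cofactor expansion or by noting that A is similar to its Jordan form J, which has the same characteristic polynomial as A) gives
  χ_A(x) = x^4 - 12*x^3 + 54*x^2 - 108*x + 81
which factors as (x - 3)^4. The eigenvalues (with algebraic multiplicities) are λ = 3 with multiplicity 4.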